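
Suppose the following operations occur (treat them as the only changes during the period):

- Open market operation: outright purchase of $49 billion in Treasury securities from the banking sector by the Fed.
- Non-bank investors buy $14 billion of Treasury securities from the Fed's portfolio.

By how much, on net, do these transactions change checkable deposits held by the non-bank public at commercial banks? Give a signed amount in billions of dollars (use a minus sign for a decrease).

-$14 billion

OMO purchase (from banks) $49 billion: the counterparty is a bank, so public deposits are unchanged → 0.
Asset sale (to non-banks) $14 billion: non-bank counterparties' bank balances fall → −$14B.
Net: 0 − 14 = -$14 billion.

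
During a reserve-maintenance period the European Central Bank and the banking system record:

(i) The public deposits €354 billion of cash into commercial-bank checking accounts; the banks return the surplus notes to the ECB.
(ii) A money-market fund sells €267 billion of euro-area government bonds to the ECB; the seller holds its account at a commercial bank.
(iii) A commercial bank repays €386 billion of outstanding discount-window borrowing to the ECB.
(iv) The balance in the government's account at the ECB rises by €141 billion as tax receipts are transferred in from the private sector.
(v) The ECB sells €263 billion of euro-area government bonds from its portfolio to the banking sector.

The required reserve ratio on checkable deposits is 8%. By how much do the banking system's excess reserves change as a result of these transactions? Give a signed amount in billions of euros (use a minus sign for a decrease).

Currency deposit €354 billion: reserves +€354B, deposits +€354B.
Asset purchase (from non-banks) €267 billion: reserves +€267B, deposits +€267B.
Discount-window repayment €386 billion: reserves −€386B, deposits 0.
Government account inflow €141 billion: reserves −€141B, deposits −€141B.
OMO sale (to banks) €263 billion: reserves −€263B, deposits 0.
Totals: Δreserves = −€169B, Δdeposits = +€480B.
Δrequired reserves = 8% × +€480B = +€38.4B.
Δexcess reserves = Δreserves − Δrequired = −€169B − (+€38.4B) = -€207.4 billion.

-€207.4 billion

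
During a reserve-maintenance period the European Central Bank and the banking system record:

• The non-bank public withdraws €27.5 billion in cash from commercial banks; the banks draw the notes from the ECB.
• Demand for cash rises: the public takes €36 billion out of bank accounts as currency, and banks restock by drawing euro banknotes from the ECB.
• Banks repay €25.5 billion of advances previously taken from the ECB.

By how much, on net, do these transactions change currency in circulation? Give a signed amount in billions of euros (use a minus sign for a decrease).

Currency withdrawal €27.5 billion: notes leave the central bank → +€27.5B.
Currency withdrawal €36 billion: notes leave the central bank → +€36B.
Discount-window repayment €25.5 billion: no currency enters or leaves circulation → 0.
Net: 27.5 + 36 + 0 = +€63.5 billion.

+€63.5 billion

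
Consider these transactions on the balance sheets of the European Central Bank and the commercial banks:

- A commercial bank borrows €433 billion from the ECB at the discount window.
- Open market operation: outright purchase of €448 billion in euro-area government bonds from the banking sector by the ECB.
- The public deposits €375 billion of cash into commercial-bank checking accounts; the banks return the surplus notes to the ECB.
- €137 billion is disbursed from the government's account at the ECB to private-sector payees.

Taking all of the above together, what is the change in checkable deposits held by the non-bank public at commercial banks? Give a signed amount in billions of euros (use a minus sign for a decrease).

+€512 billion

Discount-window loan €433 billion: the counterparty is a bank, so public deposits are unchanged → 0.
OMO purchase (from banks) €448 billion: the counterparty is a bank, so public deposits are unchanged → 0.
Currency deposit €375 billion: non-bank counterparties' bank balances rise → +€375B.
Government spending €137 billion: non-bank counterparties' bank balances rise → +€137B.
Net: 0 + 0 + 375 + 137 = +€512 billion.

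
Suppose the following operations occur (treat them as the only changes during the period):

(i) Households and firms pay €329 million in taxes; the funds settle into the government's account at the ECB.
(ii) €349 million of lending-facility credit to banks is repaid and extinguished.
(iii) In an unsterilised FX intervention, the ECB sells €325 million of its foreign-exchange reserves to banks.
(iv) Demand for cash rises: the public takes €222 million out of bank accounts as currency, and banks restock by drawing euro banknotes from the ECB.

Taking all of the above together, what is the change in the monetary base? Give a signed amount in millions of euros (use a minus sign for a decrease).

-€1003 million

ECB balance sheet:
  Assets:      Loans to banks −€349M, Foreign assets −€325M
  Liabilities: Bank reserves −€1225M, Currency in circulation +€222M, Government deposits +€329M
Monetary base = currency + reserves: +€222M + (−€1225M) = -€1003 million.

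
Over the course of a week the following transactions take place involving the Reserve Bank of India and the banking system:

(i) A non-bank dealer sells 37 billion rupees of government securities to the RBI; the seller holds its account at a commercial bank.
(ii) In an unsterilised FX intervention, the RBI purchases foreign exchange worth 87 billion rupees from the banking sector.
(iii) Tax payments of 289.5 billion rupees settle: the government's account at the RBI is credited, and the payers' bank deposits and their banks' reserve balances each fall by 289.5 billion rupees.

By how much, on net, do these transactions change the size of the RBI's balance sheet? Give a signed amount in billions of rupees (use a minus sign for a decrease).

+124 billion

Asset purchase (from non-banks) 37 billion rupees: an RBI asset is acquired → +37B.
FX purchase 87 billion rupees: an RBI asset is acquired → +87B.
Government account inflow 289.5 billion rupees: only the composition of liabilities changes → 0.
Net: 37 + 87 + 0 = +124 billion.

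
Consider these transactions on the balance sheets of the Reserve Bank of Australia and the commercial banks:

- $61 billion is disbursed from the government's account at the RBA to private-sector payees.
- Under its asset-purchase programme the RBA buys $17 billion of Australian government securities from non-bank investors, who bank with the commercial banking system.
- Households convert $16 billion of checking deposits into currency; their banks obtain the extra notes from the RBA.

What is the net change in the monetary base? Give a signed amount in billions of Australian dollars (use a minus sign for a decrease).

+$78 billion

RBA balance sheet:
  Assets:      Securities +$17B
  Liabilities: Bank reserves +$62B, Currency in circulation +$16B, Government deposits −$61B
Monetary base = currency + reserves: +$16B + (+$62B) = +$78 billion.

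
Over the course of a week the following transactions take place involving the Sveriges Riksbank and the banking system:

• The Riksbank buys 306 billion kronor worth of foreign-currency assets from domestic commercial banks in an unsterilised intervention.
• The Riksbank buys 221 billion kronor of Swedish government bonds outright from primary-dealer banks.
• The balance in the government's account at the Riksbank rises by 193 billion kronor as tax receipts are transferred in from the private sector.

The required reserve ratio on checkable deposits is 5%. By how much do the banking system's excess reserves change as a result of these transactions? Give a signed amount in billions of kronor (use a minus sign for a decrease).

+343.65 billion

FX purchase 306 billion kronor: reserves +306B, deposits 0.
OMO purchase (from banks) 221 billion kronor: reserves +221B, deposits 0.
Government account inflow 193 billion kronor: reserves −193B, deposits −193B.
Totals: Δreserves = +334B, Δdeposits = −193B.
Δrequired reserves = 5% × −193B = −9.65B.
Δexcess reserves = Δreserves − Δrequired = +334B − (−9.65B) = +343.65 billion.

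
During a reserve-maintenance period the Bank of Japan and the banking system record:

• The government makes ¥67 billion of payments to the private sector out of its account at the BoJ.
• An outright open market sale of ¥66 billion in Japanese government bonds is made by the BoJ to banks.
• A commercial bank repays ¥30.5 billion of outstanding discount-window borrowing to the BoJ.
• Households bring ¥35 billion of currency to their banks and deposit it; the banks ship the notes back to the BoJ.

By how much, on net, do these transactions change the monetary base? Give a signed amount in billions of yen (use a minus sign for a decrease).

Government spending ¥67 billion: a non-base liability converts back to reserves → +¥67B.
OMO sale (to banks) ¥66 billion: BoJ balance sheet contracts → −¥66B.
Discount-window repayment ¥30.5 billion: BoJ balance sheet contracts → −¥30.5B.
Currency deposit ¥35 billion: just a shift between currency and reserves — both are base money → 0.
Net: 67 − 66 − 30.5 + 0 = -¥29.5 billion.

-¥29.5 billion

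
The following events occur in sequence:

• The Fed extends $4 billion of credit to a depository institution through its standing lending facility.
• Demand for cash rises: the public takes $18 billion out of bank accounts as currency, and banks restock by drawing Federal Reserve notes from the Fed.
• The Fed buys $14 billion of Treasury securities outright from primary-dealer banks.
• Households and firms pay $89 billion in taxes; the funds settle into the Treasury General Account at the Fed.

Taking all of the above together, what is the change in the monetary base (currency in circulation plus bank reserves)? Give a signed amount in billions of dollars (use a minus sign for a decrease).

-$71 billion

Discount-window loan $4 billion: Fed balance sheet expands → +$4B.
Currency withdrawal $18 billion: just a shift between currency and reserves — both are base money → 0.
OMO purchase (from banks) $14 billion: Fed balance sheet expands → +$14B.
Government account inflow $89 billion: reserves shift to a non-base liability → −$89B.
Net: 4 + 0 + 14 − 89 = -$71 billion.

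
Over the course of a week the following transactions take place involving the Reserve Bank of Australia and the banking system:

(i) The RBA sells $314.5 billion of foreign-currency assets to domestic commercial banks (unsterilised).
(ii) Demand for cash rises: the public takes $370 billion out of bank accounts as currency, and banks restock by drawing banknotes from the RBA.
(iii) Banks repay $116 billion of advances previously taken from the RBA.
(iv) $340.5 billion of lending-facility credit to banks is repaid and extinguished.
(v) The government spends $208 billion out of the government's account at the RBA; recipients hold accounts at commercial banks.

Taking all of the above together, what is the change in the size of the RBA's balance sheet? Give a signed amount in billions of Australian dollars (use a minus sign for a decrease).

-$771 billion

RBA balance sheet:
  Assets:      Loans to banks −$456.5B, Foreign assets −$314.5B
  Liabilities: Bank reserves −$933B, Currency in circulation +$370B, Government deposits −$208B
Change in total RBA assets = -$771 billion.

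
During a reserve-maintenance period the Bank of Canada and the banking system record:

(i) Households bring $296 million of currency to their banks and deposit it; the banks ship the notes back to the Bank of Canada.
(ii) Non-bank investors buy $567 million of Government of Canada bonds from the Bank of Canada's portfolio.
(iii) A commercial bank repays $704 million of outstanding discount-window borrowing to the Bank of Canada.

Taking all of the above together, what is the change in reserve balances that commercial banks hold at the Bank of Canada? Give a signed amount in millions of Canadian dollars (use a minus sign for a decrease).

-$975 million

Currency deposit $296 million: returned notes are swapped for reserve credit → +$296M.
Asset sale (to non-banks) $567 million: the non-bank buyers' banks settle from reserves → −$567M.
Discount-window repayment $704 million: repayment is debited from reserves → −$704M.
Net: 296 − 567 − 704 = -$975 million.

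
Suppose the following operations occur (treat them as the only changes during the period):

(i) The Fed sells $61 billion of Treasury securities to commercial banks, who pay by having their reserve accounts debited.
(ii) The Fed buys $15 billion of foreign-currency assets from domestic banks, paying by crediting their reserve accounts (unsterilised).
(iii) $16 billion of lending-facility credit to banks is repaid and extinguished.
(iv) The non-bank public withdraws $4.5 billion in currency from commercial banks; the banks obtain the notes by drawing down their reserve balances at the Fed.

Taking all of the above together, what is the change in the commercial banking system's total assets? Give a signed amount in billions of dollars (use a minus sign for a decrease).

OMO sale (to banks) $61 billion: just an asset swap on bank balance sheets → 0.
FX purchase $15 billion: just an asset swap on bank balance sheets → 0.
Discount-window repayment $16 billion: bank balance sheets shrink → −$16B.
Currency withdrawal $4.5 billion: bank balance sheets shrink → −$4.5B.
Net: 0 + 0 − 16 − 4.5 = -$20.5 billion.

-$20.5 billion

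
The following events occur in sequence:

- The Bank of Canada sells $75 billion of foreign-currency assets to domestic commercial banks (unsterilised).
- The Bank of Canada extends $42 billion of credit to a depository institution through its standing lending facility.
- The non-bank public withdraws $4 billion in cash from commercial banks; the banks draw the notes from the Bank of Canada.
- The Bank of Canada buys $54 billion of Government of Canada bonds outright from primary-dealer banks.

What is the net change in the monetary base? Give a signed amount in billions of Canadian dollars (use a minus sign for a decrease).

Bank of Canada balance sheet:
  Assets:      Securities +$54B, Loans to banks +$42B, Foreign assets −$75B
  Liabilities: Bank reserves +$17B, Currency in circulation +$4B
Monetary base = currency + reserves: +$4B + (+$17B) = +$21 billion.

+$21 billion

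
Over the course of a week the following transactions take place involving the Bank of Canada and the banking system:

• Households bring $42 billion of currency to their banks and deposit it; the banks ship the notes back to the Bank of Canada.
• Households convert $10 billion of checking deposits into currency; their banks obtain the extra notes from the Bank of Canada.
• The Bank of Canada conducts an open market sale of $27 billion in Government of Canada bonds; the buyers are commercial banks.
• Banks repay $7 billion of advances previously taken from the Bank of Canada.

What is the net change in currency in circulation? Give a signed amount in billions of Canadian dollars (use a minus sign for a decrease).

Currency deposit $42 billion: notes return to the central bank → −$42B.
Currency withdrawal $10 billion: notes leave the central bank → +$10B.
OMO sale (to banks) $27 billion: no currency enters or leaves circulation → 0.
Discount-window repayment $7 billion: no currency enters or leaves circulation → 0.
Net: −42 + 10 + 0 + 0 = -$32 billion.

-$32 billion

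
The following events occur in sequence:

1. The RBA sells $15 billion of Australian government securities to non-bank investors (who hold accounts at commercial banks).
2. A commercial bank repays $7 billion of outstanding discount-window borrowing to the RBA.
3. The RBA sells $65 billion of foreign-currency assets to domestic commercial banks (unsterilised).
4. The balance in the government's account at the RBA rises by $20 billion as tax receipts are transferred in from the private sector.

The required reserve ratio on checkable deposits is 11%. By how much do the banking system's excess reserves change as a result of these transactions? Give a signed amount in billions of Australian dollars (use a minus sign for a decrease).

-$103.15 billion

Asset sale (to non-banks) $15 billion: reserves −$15B, deposits −$15B.
Discount-window repayment $7 billion: reserves −$7B, deposits 0.
FX sale $65 billion: reserves −$65B, deposits 0.
Government account inflow $20 billion: reserves −$20B, deposits −$20B.
Totals: Δreserves = −$107B, Δdeposits = −$35B.
Δrequired reserves = 11% × −$35B = −$3.85B.
Δexcess reserves = Δreserves − Δrequired = −$107B − (−$3.85B) = -$103.15 billion.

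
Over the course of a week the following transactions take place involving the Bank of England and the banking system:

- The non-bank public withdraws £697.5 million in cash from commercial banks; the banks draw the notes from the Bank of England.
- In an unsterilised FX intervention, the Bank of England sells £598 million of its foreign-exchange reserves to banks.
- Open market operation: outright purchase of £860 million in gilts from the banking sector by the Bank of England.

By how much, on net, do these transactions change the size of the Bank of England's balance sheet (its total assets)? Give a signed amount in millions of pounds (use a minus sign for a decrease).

+£262 million

Currency withdrawal £697.5 million: only the composition of liabilities changes → 0.
FX sale £598 million: a Bank of England asset is shed → −£598M.
OMO purchase (from banks) £860 million: a Bank of England asset is acquired → +£860M.
Net: 0 − 598 + 860 = +£262 million.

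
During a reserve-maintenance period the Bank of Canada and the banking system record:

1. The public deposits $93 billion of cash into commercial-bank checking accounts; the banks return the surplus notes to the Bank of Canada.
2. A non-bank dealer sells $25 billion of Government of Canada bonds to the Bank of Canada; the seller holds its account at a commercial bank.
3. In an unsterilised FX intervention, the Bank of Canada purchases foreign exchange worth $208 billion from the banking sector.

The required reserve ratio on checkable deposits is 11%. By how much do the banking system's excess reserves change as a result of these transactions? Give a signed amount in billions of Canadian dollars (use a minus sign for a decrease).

Currency deposit $93 billion: reserves +$93B, deposits +$93B.
Asset purchase (from non-banks) $25 billion: reserves +$25B, deposits +$25B.
FX purchase $208 billion: reserves +$208B, deposits 0.
Totals: Δreserves = +$326B, Δdeposits = +$118B.
Δrequired reserves = 11% × +$118B = +$12.98B.
Δexcess reserves = Δreserves − Δrequired = +$326B − (+$12.98B) = +$313.02 billion.

+$313.02 billion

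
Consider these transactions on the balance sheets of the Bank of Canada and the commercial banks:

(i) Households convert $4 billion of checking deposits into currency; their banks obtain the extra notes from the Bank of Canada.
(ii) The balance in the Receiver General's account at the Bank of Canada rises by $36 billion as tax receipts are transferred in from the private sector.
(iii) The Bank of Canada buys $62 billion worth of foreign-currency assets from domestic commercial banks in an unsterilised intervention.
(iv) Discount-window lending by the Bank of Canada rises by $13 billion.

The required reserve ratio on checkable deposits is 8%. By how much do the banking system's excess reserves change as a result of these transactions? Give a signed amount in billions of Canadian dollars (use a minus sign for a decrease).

+$38.2 billion

Currency withdrawal $4 billion: reserves −$4B, deposits −$4B.
Government account inflow $36 billion: reserves −$36B, deposits −$36B.
FX purchase $62 billion: reserves +$62B, deposits 0.
Discount-window loan $13 billion: reserves +$13B, deposits 0.
Totals: Δreserves = +$35B, Δdeposits = −$40B.
Δrequired reserves = 8% × −$40B = −$3.2B.
Δexcess reserves = Δreserves − Δrequired = +$35B − (−$3.2B) = +$38.2 billion.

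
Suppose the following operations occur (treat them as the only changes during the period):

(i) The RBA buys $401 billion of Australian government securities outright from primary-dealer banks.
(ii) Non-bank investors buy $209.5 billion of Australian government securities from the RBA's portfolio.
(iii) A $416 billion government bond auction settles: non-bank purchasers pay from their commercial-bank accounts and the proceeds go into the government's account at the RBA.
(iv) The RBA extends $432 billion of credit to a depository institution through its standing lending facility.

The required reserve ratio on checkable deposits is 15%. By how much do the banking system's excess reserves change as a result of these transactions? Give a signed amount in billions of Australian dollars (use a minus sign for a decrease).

+$301.325 billion

OMO purchase (from banks) $401 billion: reserves +$401B, deposits 0.
Asset sale (to non-banks) $209.5 billion: reserves −$209.5B, deposits −$209.5B.
Government account inflow $416 billion: reserves −$416B, deposits −$416B.
Discount-window loan $432 billion: reserves +$432B, deposits 0.
Totals: Δreserves = +$207.5B, Δdeposits = −$625.5B.
Δrequired reserves = 15% × −$625.5B = −$93.825B.
Δexcess reserves = Δreserves − Δrequired = +$207.5B − (−$93.825B) = +$301.325 billion.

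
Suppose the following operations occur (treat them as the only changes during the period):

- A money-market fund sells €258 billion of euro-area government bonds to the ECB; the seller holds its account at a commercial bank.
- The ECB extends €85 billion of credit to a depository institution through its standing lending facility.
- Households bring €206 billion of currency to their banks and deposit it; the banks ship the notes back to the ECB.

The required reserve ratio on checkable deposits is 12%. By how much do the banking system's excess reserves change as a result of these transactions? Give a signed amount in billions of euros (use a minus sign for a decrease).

Asset purchase (from non-banks) €258 billion: reserves +€258B, deposits +€258B.
Discount-window loan €85 billion: reserves +€85B, deposits 0.
Currency deposit €206 billion: reserves +€206B, deposits +€206B.
Totals: Δreserves = +€549B, Δdeposits = +€464B.
Δrequired reserves = 12% × +€464B = +€55.68B.
Δexcess reserves = Δreserves − Δrequired = +€549B − (+€55.68B) = +€493.32 billion.

+€493.32 billion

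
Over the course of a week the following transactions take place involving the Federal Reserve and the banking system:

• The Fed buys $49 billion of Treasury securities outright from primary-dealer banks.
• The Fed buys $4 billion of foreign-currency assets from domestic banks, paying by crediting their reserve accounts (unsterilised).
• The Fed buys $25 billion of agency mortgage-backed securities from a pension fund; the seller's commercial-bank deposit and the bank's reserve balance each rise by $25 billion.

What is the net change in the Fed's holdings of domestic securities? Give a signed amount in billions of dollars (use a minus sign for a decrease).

+$74 billion

OMO purchase (from banks) $49 billion: securities added to the Fed's portfolio → +$49B.
FX purchase $4 billion: the Fed's securities portfolio is untouched → 0.
Asset purchase (from non-banks) $25 billion: securities added to the Fed's portfolio → +$25B.
Net: 49 + 0 + 25 = +$74 billion.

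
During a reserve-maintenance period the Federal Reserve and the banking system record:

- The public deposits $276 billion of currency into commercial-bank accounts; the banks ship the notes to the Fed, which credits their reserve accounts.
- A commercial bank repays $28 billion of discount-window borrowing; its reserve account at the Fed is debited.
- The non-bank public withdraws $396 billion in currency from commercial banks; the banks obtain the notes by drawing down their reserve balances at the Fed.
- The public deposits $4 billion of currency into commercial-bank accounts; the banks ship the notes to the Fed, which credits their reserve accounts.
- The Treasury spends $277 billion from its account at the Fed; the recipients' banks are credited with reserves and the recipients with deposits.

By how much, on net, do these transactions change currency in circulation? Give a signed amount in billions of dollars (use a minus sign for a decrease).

Fed balance sheet:
  Assets:      Loans to banks −$28B
  Liabilities: Bank reserves +$133B, Currency in circulation +$116B, Government deposits −$277B
Commercial banking system:
  Assets:      Reserves at CB +$133B
  Liabilities: Checkable deposits +$161B, Borrowings from CB −$28B
So the change in currency in circulation is +$116 billion.

+$116 billion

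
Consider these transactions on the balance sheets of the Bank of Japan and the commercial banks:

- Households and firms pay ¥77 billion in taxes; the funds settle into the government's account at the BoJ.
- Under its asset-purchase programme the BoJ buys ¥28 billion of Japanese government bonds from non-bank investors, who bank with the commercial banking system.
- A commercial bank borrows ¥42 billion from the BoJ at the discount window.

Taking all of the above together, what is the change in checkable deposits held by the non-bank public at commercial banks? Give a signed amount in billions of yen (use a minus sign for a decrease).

-¥49 billion

BoJ balance sheet:
  Assets:      Securities +¥28B, Loans to banks +¥42B
  Liabilities: Bank reserves −¥7B, Government deposits +¥77B
Commercial banking system:
  Assets:      Reserves at CB −¥7B
  Liabilities: Checkable deposits −¥49B, Borrowings from CB +¥42B
So the change in checkable deposits held by the non-bank public at commercial banks is -¥49 billion.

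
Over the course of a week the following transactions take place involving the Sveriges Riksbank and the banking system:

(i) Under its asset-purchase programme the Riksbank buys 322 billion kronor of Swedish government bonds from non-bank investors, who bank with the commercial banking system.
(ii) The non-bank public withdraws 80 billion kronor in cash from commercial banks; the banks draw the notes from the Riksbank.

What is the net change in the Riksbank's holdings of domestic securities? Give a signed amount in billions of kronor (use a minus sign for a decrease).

+322 billion

Asset purchase (from non-banks) 322 billion kronor: securities added to the Riksbank's portfolio → +322B.
Currency withdrawal 80 billion kronor: the Riksbank's securities portfolio is untouched → 0.
Net: 322 + 0 = +322 billion.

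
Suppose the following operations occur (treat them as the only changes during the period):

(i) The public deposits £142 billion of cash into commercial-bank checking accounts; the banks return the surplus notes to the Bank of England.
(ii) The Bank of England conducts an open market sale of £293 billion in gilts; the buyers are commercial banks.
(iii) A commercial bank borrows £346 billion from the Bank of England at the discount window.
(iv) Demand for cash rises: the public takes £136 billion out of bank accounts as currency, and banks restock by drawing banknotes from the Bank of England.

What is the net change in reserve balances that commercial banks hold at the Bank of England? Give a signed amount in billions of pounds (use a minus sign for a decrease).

Bank of England balance sheet:
  Assets:      Securities −£293B, Loans to banks +£346B
  Liabilities: Bank reserves +£59B, Currency in circulation −£6B
So the change in reserve balances that commercial banks hold at the Bank of England is +£59 billion.

+£59 billion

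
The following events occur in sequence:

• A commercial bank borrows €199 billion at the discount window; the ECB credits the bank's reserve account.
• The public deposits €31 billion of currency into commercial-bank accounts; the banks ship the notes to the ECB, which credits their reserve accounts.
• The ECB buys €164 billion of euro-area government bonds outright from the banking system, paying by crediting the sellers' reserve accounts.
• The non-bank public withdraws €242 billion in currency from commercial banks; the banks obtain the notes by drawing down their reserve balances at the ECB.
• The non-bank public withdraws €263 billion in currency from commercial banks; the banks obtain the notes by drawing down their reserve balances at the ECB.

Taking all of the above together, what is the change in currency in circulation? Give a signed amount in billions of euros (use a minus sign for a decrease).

+€474 billion

ECB balance sheet:
  Assets:      Securities +€164B, Loans to banks +€199B
  Liabilities: Bank reserves −€111B, Currency in circulation +€474B
So the change in currency in circulation is +€474 billion.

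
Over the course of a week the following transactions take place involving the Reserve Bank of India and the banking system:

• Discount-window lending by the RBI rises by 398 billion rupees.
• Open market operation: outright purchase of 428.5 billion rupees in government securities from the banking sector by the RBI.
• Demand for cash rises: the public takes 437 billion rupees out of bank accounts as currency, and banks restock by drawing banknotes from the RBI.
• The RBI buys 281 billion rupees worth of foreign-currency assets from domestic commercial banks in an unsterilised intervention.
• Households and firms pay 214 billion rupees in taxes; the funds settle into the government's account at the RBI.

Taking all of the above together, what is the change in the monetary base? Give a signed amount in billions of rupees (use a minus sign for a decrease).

+893.5 billion

Discount-window loan 398 billion rupees: RBI balance sheet expands → +398B.
OMO purchase (from banks) 428.5 billion rupees: RBI balance sheet expands → +428.5B.
Currency withdrawal 437 billion rupees: just a shift between currency and reserves — both are base money → 0.
FX purchase 281 billion rupees: RBI balance sheet expands → +281B.
Government account inflow 214 billion rupees: reserves shift to a non-base liability → −214B.
Net: 398 + 428.5 + 0 + 281 − 214 = +893.5 billion.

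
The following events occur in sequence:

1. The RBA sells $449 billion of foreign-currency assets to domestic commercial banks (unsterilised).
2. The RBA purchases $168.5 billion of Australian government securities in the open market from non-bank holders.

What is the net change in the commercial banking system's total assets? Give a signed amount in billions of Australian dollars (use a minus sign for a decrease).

+$168.5 billion

FX sale $449 billion: just an asset swap on bank balance sheets → 0.
Asset purchase (from non-banks) $168.5 billion: bank balance sheets expand → +$168.5B.
Net: 0 + 168.5 = +$168.5 billion.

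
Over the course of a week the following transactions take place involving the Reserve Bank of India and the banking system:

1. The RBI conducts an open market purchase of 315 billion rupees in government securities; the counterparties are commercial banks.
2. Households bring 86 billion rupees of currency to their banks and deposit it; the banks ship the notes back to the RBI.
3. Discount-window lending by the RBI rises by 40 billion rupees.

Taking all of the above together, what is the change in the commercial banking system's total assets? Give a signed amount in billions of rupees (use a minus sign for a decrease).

RBI balance sheet:
  Assets:      Securities +315B, Loans to banks +40B
  Liabilities: Bank reserves +441B, Currency in circulation −86B
Commercial banking system:
  Assets:      Reserves at CB +441B, Securities −315B
  Liabilities: Checkable deposits +86B, Borrowings from CB +40B
Change in total bank assets = +126 billion.

+126 billion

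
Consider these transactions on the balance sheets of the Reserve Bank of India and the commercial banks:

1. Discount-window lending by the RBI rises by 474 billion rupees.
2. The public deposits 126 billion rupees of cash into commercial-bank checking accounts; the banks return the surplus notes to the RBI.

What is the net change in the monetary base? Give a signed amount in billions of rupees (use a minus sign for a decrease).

RBI balance sheet:
  Assets:      Loans to banks +474B
  Liabilities: Bank reserves +600B, Currency in circulation −126B
Commercial banking system:
  Assets:      Reserves at CB +600B
  Liabilities: Checkable deposits +126B, Borrowings from CB +474B
Monetary base = currency + reserves: −126B + (+600B) = +474 billion.

+474 billion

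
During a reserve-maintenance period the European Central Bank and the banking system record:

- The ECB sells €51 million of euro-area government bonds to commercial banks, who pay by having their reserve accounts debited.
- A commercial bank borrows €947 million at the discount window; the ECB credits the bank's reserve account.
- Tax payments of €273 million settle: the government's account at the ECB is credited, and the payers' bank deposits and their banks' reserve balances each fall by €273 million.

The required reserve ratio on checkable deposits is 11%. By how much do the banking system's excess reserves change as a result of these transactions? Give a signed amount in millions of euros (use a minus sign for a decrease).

OMO sale (to banks) €51 million: reserves −€51M, deposits 0.
Discount-window loan €947 million: reserves +€947M, deposits 0.
Government account inflow €273 million: reserves −€273M, deposits −€273M.
Totals: Δreserves = +€623M, Δdeposits = −€273M.
Δrequired reserves = 11% × −€273M = −€30.03M.
Δexcess reserves = Δreserves − Δrequired = +€623M − (−€30.03M) = +€653.03 million.

+€653.03 million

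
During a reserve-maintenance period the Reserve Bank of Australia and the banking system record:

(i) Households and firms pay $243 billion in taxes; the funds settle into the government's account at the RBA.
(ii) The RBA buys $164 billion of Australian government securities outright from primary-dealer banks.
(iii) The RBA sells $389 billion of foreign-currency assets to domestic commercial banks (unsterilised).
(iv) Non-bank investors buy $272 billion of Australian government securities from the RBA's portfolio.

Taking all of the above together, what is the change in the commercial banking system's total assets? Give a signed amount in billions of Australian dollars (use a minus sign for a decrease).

RBA balance sheet:
  Assets:      Securities −$108B, Foreign assets −$389B
  Liabilities: Bank reserves −$740B, Government deposits +$243B
Commercial banking system:
  Assets:      Reserves at CB −$740B, Securities −$164B, Foreign assets +$389B
  Liabilities: Checkable deposits −$515B
Change in total bank assets = -$515 billion.

-$515 billion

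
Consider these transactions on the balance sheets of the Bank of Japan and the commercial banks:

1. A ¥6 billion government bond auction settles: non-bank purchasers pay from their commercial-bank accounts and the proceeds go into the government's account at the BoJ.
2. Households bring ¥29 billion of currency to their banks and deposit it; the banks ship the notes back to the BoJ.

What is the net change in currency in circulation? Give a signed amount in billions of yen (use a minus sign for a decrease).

BoJ balance sheet:
  Assets:      no change
  Liabilities: Bank reserves +¥23B, Currency in circulation −¥29B, Government deposits +¥6B
Commercial banking system:
  Assets:      Reserves at CB +¥23B
  Liabilities: Checkable deposits +¥23B
So the change in currency in circulation is -¥29 billion.

-¥29 billion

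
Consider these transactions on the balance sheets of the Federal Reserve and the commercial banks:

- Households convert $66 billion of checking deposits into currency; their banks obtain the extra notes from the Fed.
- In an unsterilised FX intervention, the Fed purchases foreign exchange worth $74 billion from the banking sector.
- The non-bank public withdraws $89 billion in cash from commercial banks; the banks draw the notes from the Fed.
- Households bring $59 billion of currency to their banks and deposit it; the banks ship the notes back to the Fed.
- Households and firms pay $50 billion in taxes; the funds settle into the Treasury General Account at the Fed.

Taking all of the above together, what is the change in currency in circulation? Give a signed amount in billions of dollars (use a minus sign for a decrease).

+$96 billion

Fed balance sheet:
  Assets:      Foreign assets +$74B
  Liabilities: Bank reserves −$72B, Currency in circulation +$96B, Government deposits +$50B
So the change in currency in circulation is +$96 billion.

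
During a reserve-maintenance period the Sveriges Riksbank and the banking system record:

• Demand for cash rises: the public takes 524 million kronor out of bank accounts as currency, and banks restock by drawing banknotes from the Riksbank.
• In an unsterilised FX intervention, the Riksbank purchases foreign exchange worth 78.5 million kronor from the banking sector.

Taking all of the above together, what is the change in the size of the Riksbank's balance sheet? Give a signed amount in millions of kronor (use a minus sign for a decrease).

Currency withdrawal 524 million kronor: only the composition of liabilities changes → 0.
FX purchase 78.5 million kronor: a Riksbank asset is acquired → +78.5M.
Net: 0 + 78.5 = +78.5 million.

+78.5 million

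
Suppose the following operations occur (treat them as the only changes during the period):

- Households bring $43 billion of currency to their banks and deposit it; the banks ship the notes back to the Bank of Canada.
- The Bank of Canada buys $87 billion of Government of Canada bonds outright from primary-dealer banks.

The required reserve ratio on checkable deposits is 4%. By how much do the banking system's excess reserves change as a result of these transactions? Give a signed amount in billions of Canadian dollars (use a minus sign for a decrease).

+$128.28 billion

Currency deposit $43 billion: reserves +$43B, deposits +$43B.
OMO purchase (from banks) $87 billion: reserves +$87B, deposits 0.
Totals: Δreserves = +$130B, Δdeposits = +$43B.
Δrequired reserves = 4% × +$43B = +$1.72B.
Δexcess reserves = Δreserves − Δrequired = +$130B − (+$1.72B) = +$128.28 billion.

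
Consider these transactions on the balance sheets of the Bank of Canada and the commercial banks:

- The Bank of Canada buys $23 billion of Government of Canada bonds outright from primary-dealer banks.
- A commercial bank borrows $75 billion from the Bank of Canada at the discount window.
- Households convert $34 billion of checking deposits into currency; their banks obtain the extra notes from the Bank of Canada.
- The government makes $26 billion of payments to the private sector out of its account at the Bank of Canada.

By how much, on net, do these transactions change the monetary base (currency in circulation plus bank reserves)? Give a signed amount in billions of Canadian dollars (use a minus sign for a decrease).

Bank of Canada balance sheet:
  Assets:      Securities +$23B, Loans to banks +$75B
  Liabilities: Bank reserves +$90B, Currency in circulation +$34B, Government deposits −$26B
Commercial banking system:
  Assets:      Reserves at CB +$90B, Securities −$23B
  Liabilities: Checkable deposits −$8B, Borrowings from CB +$75B
Monetary base = currency + reserves: +$34B + (+$90B) = +$124 billion.

+$124 billion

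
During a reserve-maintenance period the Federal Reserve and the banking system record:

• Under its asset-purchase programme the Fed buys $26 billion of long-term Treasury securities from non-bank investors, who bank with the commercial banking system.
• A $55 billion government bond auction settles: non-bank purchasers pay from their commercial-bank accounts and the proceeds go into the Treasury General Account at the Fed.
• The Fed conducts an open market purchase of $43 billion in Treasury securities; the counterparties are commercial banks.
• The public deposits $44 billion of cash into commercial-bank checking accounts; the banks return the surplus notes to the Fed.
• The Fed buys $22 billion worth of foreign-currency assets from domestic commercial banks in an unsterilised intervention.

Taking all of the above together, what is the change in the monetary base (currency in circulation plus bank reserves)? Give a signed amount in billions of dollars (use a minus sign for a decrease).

Asset purchase (from non-banks) $26 billion: Fed balance sheet expands → +$26B.
Government account inflow $55 billion: reserves shift to a non-base liability → −$55B.
OMO purchase (from banks) $43 billion: Fed balance sheet expands → +$43B.
Currency deposit $44 billion: just a shift between currency and reserves — both are base money → 0.
FX purchase $22 billion: Fed balance sheet expands → +$22B.
Net: 26 − 55 + 43 + 0 + 22 = +$36 billion.

+$36 billion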